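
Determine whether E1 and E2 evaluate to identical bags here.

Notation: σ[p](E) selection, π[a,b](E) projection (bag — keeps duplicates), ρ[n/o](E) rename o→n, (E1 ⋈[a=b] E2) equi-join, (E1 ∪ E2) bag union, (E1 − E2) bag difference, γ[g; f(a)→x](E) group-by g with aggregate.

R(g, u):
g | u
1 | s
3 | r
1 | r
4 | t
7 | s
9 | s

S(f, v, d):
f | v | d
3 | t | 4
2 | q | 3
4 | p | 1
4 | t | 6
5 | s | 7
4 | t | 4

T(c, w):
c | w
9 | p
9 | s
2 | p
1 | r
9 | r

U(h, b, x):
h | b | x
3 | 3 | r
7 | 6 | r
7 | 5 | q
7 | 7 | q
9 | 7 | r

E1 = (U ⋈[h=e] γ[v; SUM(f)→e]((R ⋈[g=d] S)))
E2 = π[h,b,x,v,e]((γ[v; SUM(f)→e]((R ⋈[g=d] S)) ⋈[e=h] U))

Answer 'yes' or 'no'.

E1 per-node cardinality:
  U → 5
  R → 6
  S → 6
  (R ⋈[g=d] S) → 6
  γ[v; SUM(f)→e]((R ⋈[g=d] S)) → 4
  (U ⋈[h=e] γ[v; SUM(f)→e]((R ⋈[g=d] S))) → 3
E2 per-node cardinality:
  R → 6
  S → 6
  (R ⋈[g=d] S) → 6
  γ[v; SUM(f)→e]((R ⋈[g=d] S)) → 4
  U → 5
  (γ[v; SUM(f)→e]((R ⋈[g=d] S)) ⋈[e=h] U) → 3
  π[h,b,x,v,e]((γ[v; SUM(f)→e]((R ⋈[g=d] S)) ⋈[e=h] U)) → 3

E1 and E2 produce the same multiset:
h | b | x | v | e
7 | 5 | q | t | 7
7 | 6 | r | t | 7
7 | 7 | q | t | 7

yes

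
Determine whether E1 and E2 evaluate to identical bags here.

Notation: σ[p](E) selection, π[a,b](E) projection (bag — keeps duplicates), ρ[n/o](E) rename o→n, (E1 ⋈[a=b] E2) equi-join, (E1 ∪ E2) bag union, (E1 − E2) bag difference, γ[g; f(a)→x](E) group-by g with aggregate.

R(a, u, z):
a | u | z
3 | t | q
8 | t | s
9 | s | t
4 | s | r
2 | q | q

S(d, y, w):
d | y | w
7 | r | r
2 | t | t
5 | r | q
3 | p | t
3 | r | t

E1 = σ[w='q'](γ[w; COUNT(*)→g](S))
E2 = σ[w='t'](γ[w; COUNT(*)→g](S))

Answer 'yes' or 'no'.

E1 row counts bottom-up:
  S → 5
  γ[w; COUNT(*)→g](S) → 3
  σ[w='q'](γ[w; COUNT(*)→g](S)) → 1
E2 row counts bottom-up:
  S → 5
  γ[w; COUNT(*)→g](S) → 3
  σ[w='t'](γ[w; COUNT(*)→g](S)) → 1

E1 result:
w | g
q | 1
E2 result:
w | g
t | 3
Witness: ('t', 3) appears 0× in E1 but 1× in E2.

no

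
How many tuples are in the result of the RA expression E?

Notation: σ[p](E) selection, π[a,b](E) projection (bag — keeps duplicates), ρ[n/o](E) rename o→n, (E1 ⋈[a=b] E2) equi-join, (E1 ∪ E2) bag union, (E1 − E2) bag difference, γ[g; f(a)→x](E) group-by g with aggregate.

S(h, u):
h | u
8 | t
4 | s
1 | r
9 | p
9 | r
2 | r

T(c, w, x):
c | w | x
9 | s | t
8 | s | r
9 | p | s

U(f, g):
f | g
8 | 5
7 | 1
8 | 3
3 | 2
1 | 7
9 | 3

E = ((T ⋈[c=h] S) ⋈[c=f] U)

Stepwise |·|:
  T → 3
  S → 6
  (T ⋈[c=h] S) → 5
  U → 6
  ((T ⋈[c=h] S) ⋈[c=f] U) → 6

|E| = 6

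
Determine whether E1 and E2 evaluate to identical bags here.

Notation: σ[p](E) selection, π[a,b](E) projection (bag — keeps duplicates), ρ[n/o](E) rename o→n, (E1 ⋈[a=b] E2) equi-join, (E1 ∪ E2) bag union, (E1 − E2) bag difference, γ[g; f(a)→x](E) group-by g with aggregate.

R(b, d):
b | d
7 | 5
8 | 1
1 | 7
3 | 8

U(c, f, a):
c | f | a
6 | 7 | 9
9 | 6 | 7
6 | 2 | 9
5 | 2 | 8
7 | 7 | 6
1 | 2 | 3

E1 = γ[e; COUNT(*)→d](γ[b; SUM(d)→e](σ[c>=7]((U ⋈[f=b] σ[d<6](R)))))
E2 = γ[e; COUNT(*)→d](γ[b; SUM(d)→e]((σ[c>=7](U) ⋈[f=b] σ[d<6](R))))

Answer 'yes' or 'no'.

E1 per-node cardinality:
  U → 6
  R → 4
  σ[d<6](R) → 2
  (U ⋈[f=b] σ[d<6](R)) → 2
  σ[c>=7]((U ⋈[f=b] σ[d<6](R))) → 1
  γ[b; SUM(d)→e](σ[c>=7]((U ⋈[f=b] σ[d<6](R)))) → 1
  γ[e; COUNT(*)→d](γ[b; SUM(d)→e](σ[c>=7]((U ⋈[f=b] σ[d<6](R))))) → 1
E2 per-node cardinality:
  U → 6
  σ[c>=7](U) → 2
  R → 4
  σ[d<6](R) → 2
  (σ[c>=7](U) ⋈[f=b] σ[d<6](R)) → 1
  γ[b; SUM(d)→e]((σ[c>=7](U) ⋈[f=b] σ[d<6](R))) → 1
  γ[e; COUNT(*)→d](γ[b; SUM(d)→e]((σ[c>=7](U) ⋈[f=b] σ[d<6](R)))) → 1

E1 and E2 produce the same multiset:
e | d
5 | 1

yes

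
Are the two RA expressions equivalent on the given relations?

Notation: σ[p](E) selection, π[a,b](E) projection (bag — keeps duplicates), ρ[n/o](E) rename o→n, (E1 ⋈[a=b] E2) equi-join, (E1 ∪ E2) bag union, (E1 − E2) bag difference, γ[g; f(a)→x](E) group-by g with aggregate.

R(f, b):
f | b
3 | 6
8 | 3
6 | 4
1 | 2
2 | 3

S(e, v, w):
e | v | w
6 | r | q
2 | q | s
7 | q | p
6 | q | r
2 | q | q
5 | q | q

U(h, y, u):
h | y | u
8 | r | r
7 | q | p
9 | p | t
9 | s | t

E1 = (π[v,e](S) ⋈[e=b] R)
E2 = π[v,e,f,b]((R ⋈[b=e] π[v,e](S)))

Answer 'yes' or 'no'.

E1 row counts bottom-up:
  S → 6
  π[v,e](S) → 6
  R → 5
  (π[v,e](S) ⋈[e=b] R) → 4
E2 row counts bottom-up:
  R → 5
  S → 6
  π[v,e](S) → 6
  (R ⋈[b=e] π[v,e](S)) → 4
  π[v,e,f,b]((R ⋈[b=e] π[v,e](S))) → 4

E1 and E2 produce the same multiset:
v | e | f | b
q | 2 | 1 | 2
q | 2 | 1 | 2
q | 6 | 3 | 6
r | 6 | 3 | 6

yes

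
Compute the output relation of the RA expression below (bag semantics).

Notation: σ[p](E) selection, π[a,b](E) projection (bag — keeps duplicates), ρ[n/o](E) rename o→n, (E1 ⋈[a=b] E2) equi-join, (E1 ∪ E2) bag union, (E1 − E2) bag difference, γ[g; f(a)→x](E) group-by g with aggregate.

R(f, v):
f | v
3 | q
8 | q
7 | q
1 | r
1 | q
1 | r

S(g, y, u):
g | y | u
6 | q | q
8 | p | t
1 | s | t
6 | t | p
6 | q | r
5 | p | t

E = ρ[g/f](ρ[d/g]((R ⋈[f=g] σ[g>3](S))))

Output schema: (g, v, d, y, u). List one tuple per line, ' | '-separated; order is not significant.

Subexpression sizes:
  R → 6
  S → 6
  σ[g>3](S) → 5
  (R ⋈[f=g] σ[g>3](S)) → 1
  ρ[d/g]((R ⋈[f=g] σ[g>3](S))) → 1
  ρ[g/f](ρ[d/g]((R ⋈[f=g] σ[g>3](S)))) → 1

== RESULT ==
g | v | d | y | u
8 | q | 8 | p | t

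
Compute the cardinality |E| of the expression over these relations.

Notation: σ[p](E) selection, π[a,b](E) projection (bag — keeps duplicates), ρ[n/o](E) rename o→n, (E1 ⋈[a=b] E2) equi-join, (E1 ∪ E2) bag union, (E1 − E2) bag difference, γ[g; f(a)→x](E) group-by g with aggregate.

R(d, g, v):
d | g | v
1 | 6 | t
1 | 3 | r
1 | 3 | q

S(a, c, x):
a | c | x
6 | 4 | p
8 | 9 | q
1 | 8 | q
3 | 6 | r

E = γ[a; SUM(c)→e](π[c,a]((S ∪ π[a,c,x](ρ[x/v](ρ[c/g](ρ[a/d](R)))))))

Stepwise |·|:
  S → 4
  R → 3
  ρ[a/d](R) → 3
  ρ[c/g](ρ[a/d](R)) → 3
  ρ[x/v](ρ[c/g](ρ[a/d](R))) → 3
  π[a,c,x](ρ[x/v](ρ[c/g](ρ[a/d](R)))) → 3
  (S ∪ π[a,c,x](ρ[x/v](ρ[c/g](ρ[a/d](R))))) → 7
  π[c,a]((S ∪ π[a,c,x](ρ[x/v](ρ[c/g](ρ[a/d](R)))))) → 7
  γ[a; SUM(c)→e](π[c,a]((S ∪ π[a,c,x](ρ[x/v](ρ[c/g](ρ[a/d](R))))))) → 4

|E| = 4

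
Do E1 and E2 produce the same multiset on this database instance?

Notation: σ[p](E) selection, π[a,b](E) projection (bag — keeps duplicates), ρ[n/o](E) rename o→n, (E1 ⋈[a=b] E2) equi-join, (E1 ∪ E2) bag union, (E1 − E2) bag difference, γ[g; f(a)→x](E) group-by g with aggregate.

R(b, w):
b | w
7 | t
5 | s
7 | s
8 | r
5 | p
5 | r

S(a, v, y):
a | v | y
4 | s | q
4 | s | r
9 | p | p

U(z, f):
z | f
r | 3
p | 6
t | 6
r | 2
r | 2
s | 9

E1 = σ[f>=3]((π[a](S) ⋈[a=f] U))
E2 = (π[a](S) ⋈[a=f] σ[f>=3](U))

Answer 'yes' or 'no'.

E1 stepwise |·|:
  S → 3
  π[a](S) → 3
  U → 6
  (π[a](S) ⋈[a=f] U) → 1
  σ[f>=3]((π[a](S) ⋈[a=f] U)) → 1
E2 stepwise |·|:
  S → 3
  π[a](S) → 3
  U → 6
  σ[f>=3](U) → 4
  (π[a](S) ⋈[a=f] σ[f>=3](U)) → 1

E1 and E2 produce the same multiset:
a | z | f
9 | s | 9

yes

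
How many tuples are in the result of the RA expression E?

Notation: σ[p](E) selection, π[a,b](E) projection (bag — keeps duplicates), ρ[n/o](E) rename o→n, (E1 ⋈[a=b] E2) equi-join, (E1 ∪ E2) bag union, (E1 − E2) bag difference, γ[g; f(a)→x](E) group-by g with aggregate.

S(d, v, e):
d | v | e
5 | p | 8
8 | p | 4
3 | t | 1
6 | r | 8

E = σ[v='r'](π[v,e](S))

Subexpression sizes:
  S → 4
  π[v,e](S) → 4
  σ[v='r'](π[v,e](S)) → 1

|E| = 1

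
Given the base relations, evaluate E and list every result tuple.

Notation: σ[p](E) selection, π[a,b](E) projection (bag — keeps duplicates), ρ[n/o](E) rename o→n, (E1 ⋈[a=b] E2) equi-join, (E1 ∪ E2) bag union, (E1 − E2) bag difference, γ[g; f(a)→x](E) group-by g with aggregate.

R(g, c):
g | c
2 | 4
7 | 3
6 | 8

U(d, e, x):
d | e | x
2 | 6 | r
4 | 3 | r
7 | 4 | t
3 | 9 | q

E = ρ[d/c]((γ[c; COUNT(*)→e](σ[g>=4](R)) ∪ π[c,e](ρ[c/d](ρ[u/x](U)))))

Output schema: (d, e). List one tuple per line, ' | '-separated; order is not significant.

Subexpression sizes:
  R → 3
  σ[g>=4](R) → 2
  γ[c; COUNT(*)→e](σ[g>=4](R)) → 2
  U → 4
  ρ[u/x](U) → 4
  ρ[c/d](ρ[u/x](U)) → 4
  π[c,e](ρ[c/d](ρ[u/x](U))) → 4
  (γ[c; COUNT(*)→e](σ[g>=4](R)) ∪ π[c,e](ρ[c/d](ρ[u/x](U)))) → 6
  ρ[d/c]((γ[c; COUNT(*)→e](σ[g>=4](R)) ∪ π[c,e](ρ[c/d](ρ[u/x](U))))) → 6

== RESULT ==
d | e
2 | 6
3 | 1
3 | 9
4 | 3
7 | 4
8 | 1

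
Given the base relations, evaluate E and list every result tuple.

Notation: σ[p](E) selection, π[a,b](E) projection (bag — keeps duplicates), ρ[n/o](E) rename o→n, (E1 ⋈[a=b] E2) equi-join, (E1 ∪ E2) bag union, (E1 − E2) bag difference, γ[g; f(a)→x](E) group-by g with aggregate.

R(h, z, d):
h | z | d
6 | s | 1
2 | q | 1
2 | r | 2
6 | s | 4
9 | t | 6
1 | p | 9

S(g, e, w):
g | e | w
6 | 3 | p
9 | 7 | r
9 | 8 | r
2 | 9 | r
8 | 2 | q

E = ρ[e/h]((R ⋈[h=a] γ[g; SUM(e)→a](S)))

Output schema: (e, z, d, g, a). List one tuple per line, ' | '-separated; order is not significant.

Per-node cardinality:
  R → 6
  S → 5
  γ[g; SUM(e)→a](S) → 4
  (R ⋈[h=a] γ[g; SUM(e)→a](S)) → 3
  ρ[e/h]((R ⋈[h=a] γ[g; SUM(e)→a](S))) → 3

== RESULT ==
e | z | d | g | a
2 | q | 1 | 8 | 2
2 | r | 2 | 8 | 2
9 | t | 6 | 2 | 9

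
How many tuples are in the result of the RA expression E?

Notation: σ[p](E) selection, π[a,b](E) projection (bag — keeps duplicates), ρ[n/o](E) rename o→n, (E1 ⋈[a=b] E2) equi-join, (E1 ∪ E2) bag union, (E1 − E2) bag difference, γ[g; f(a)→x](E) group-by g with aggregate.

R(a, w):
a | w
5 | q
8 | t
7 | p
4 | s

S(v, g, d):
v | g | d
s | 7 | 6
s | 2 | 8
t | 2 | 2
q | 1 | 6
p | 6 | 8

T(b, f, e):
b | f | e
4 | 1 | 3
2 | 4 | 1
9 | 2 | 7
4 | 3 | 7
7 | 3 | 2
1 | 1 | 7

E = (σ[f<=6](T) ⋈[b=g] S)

Row counts bottom-up:
  T → 6
  σ[f<=6](T) → 6
  S → 5
  (σ[f<=6](T) ⋈[b=g] S) → 4

|E| = 4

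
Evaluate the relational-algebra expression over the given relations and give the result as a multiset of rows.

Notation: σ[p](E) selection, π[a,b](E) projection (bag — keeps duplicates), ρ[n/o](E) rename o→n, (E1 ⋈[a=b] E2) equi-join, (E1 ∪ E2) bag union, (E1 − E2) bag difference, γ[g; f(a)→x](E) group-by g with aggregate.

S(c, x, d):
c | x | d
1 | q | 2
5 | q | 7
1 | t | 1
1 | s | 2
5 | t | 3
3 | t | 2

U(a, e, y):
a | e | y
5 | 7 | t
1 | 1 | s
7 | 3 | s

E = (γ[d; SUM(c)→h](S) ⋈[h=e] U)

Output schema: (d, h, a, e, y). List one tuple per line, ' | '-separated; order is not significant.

Row counts bottom-up:
  S → 6
  γ[d; SUM(c)→h](S) → 4
  U → 3
  (γ[d; SUM(c)→h](S) ⋈[h=e] U) → 1

== RESULT ==
d | h | a | e | y
1 | 1 | 1 | 1 | s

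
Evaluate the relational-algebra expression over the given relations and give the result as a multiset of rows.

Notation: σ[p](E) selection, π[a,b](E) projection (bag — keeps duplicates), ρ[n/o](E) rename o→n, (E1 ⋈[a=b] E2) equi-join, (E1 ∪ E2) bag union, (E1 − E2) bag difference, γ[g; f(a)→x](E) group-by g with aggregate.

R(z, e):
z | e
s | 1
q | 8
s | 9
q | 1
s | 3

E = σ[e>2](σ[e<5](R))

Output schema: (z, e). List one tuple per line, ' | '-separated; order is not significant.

Stepwise |·|:
  R → 5
  σ[e<5](R) → 3
  σ[e>2](σ[e<5](R)) → 1

== RESULT ==
z | e
s | 3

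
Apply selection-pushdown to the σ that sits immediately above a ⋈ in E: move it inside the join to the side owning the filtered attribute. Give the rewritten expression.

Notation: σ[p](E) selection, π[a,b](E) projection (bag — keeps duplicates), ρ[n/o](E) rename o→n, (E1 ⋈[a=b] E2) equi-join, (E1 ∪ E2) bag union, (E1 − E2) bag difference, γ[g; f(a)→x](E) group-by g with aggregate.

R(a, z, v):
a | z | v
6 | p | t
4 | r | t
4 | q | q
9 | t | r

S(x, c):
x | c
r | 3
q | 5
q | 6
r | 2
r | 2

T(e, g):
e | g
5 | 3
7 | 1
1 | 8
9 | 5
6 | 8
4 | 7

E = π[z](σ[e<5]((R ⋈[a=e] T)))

σ filters on e, owned by the right side.
E' = π[z]((R ⋈[a=e] σ[e<5](T)))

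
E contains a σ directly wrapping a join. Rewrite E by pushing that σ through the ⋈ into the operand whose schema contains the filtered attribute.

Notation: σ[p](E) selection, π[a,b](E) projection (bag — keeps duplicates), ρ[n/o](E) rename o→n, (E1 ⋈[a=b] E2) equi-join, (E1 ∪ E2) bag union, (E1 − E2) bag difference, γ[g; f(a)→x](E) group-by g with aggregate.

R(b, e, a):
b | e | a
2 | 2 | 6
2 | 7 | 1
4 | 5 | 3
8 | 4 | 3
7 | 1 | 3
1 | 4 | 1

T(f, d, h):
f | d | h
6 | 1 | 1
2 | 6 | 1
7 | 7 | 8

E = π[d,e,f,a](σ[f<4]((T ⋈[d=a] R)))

σ filters on f, owned by the left side.
E' = π[d,e,f,a]((σ[f<4](T) ⋈[d=a] R))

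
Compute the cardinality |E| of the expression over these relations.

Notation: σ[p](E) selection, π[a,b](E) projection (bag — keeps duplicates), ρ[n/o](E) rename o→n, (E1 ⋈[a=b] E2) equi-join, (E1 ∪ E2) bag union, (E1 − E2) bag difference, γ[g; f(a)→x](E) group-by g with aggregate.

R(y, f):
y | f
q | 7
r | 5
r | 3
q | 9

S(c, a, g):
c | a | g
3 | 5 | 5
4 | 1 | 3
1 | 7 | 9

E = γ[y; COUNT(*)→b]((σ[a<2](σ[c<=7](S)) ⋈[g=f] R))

Subexpression sizes:
  S → 3
  σ[c<=7](S) → 3
  σ[a<2](σ[c<=7](S)) → 1
  R → 4
  (σ[a<2](σ[c<=7](S)) ⋈[g=f] R) → 1
  γ[y; COUNT(*)→b]((σ[a<2](σ[c<=7](S)) ⋈[g=f] R)) → 1

|E| = 1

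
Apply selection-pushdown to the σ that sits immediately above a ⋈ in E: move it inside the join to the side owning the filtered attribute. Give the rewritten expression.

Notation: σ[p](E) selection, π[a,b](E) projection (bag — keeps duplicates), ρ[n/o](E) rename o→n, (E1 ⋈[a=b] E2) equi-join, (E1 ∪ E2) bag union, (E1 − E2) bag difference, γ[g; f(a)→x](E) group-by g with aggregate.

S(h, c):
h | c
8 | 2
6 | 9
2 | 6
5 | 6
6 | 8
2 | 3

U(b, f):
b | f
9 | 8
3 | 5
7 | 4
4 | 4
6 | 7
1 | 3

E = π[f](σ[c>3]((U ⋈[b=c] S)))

σ filters on c, owned by the right side.
E' = π[f]((U ⋈[b=c] σ[c>3](S)))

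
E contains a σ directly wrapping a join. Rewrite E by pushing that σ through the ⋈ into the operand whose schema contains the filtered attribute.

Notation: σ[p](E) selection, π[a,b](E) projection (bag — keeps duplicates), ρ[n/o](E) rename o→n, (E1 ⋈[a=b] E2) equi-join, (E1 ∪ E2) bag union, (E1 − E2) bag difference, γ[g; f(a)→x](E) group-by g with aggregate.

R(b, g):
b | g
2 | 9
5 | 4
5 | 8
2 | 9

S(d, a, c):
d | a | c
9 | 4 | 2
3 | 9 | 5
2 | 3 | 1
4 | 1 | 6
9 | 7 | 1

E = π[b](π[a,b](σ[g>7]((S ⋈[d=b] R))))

σ filters on g, owned by the right side.
E' = π[b](π[a,b]((S ⋈[d=b] σ[g>7](R))))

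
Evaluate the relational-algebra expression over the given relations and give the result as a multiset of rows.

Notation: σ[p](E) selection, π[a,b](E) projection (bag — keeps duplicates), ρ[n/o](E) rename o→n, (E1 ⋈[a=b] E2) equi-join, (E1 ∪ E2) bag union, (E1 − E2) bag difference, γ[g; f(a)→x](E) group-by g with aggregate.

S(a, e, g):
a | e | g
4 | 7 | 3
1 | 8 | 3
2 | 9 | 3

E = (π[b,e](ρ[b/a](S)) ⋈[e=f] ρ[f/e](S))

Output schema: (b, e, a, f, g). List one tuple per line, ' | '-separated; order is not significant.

Subexpression sizes:
  S → 3
  ρ[b/a](S) → 3
  π[b,e](ρ[b/a](S)) → 3
  S → 3
  ρ[f/e](S) → 3
  (π[b,e](ρ[b/a](S)) ⋈[e=f] ρ[f/e](S)) → 3

== RESULT ==
b | e | a | f | g
1 | 8 | 1 | 8 | 3
2 | 9 | 2 | 9 | 3
4 | 7 | 4 | 7 | 3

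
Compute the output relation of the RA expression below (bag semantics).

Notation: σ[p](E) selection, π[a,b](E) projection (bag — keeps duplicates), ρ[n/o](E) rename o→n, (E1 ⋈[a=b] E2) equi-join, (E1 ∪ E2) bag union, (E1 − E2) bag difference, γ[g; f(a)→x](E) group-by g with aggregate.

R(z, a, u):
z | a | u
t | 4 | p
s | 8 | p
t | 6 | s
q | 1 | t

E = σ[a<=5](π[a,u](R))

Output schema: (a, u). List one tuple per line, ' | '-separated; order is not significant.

Subexpression sizes:
  R → 4
  π[a,u](R) → 4
  σ[a<=5](π[a,u](R)) → 2

== RESULT ==
a | u
1 | t
4 | p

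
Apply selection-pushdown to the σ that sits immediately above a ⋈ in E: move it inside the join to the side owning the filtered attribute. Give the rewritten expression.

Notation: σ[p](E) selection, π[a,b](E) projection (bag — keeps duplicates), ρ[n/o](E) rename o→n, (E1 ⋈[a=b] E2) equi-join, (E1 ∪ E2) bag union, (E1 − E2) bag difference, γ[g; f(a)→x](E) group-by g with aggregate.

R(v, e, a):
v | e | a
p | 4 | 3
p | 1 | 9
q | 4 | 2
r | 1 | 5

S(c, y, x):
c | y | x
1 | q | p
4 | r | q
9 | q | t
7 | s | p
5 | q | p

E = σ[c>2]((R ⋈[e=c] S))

σ filters on c, owned by the right side.
E' = (R ⋈[e=c] σ[c>2](S))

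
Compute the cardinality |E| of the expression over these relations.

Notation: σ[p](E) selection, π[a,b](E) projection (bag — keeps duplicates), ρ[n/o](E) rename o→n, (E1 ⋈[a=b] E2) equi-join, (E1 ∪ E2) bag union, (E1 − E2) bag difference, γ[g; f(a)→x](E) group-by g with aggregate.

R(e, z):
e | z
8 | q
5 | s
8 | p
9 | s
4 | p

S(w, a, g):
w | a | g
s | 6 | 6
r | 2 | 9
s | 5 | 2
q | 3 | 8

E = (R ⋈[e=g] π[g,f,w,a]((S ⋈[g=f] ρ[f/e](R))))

Stepwise |·|:
  R → 5
  S → 4
  R → 5
  ρ[f/e](R) → 5
  (S ⋈[g=f] ρ[f/e](R)) → 3
  π[g,f,w,a]((S ⋈[g=f] ρ[f/e](R))) → 3
  (R ⋈[e=g] π[g,f,w,a]((S ⋈[g=f] ρ[f/e](R)))) → 5

|E| = 5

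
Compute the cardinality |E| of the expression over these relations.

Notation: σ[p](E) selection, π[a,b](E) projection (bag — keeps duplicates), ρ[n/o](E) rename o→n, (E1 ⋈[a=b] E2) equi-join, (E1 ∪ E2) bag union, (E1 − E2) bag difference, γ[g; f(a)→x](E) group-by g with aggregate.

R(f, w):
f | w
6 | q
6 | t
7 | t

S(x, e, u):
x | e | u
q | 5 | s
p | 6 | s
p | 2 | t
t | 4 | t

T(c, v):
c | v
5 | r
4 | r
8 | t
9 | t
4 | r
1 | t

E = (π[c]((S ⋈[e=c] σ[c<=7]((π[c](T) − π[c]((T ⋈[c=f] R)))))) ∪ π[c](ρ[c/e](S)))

Subexpression sizes:
  S → 4
  T → 6
  π[c](T) → 6
  T → 6
  R → 3
  (T ⋈[c=f] R) → 0
  π[c]((T ⋈[c=f] R)) → 0
  (π[c](T) − π[c]((T ⋈[c=f] R))) → 6
  σ[c<=7]((π[c](T) − π[c]((T ⋈[c=f] R)))) → 4
  (S ⋈[e=c] σ[c<=7]((π[c](T) − π[c]((T ⋈[c=f] R))))) → 3
  π[c]((S ⋈[e=c] σ[c<=7]((π[c](T) − π[c]((T ⋈[c=f] R)))))) → 3
  S → 4
  ρ[c/e](S) → 4
  π[c](ρ[c/e](S)) → 4
  (π[c]((S ⋈[e=c] σ[c<=7]((π[c](T) − π[c]((T ⋈[c=f] R)))))) ∪ π[c](ρ[c/e](S))) → 7

|E| = 7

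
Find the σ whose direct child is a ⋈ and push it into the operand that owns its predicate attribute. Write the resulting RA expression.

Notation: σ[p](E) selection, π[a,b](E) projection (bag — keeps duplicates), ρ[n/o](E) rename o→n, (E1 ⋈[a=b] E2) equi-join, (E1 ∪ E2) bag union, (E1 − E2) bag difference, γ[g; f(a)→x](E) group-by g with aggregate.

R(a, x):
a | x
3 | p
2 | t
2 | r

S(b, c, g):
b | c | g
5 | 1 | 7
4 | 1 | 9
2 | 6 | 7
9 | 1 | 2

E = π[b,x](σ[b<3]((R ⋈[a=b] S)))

σ filters on b, owned by the right side.
E' = π[b,x]((R ⋈[a=b] σ[b<3](S)))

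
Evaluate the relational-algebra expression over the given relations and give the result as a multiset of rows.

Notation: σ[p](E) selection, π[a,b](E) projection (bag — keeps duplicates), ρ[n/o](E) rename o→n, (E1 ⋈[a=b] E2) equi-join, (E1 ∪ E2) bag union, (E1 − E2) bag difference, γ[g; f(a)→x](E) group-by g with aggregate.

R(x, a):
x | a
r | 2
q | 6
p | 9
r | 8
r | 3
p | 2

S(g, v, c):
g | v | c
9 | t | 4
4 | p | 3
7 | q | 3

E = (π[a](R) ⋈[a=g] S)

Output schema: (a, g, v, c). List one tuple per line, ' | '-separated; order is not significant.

Row counts bottom-up:
  R → 6
  π[a](R) → 6
  S → 3
  (π[a](R) ⋈[a=g] S) → 1

== RESULT ==
a | g | v | c
9 | 9 | t | 4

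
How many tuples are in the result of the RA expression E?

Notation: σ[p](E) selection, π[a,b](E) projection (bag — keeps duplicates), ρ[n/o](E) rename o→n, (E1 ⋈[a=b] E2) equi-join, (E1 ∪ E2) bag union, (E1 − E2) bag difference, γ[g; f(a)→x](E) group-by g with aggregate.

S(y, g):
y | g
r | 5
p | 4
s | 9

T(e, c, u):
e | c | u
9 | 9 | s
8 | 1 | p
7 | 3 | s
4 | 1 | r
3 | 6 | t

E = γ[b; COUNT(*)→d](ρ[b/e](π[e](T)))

Stepwise |·|:
  T → 5
  π[e](T) → 5
  ρ[b/e](π[e](T)) → 5
  γ[b; COUNT(*)→d](ρ[b/e](π[e](T))) → 5

|E| = 5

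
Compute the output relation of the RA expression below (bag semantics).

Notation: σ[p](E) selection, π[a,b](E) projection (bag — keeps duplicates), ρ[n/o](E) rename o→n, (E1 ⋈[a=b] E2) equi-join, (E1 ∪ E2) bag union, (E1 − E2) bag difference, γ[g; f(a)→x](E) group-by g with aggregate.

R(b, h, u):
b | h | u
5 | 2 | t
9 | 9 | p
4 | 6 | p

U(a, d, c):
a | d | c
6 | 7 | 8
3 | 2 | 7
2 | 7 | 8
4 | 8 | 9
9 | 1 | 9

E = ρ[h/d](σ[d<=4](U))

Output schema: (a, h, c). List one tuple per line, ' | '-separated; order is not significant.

Per-node cardinality:
  U → 5
  σ[d<=4](U) → 2
  ρ[h/d](σ[d<=4](U)) → 2

== RESULT ==
a | h | c
3 | 2 | 7
9 | 1 | 9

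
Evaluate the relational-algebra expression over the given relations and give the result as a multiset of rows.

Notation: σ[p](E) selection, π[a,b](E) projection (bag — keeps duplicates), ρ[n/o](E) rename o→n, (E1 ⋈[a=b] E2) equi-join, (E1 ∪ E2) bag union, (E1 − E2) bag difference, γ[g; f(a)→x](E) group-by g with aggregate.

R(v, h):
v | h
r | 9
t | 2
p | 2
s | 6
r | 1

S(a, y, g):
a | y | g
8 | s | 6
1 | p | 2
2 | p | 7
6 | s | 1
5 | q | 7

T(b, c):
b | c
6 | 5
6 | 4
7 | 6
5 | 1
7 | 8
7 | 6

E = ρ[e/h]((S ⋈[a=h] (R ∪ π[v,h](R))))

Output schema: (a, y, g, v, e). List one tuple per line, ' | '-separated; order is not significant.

Stepwise |·|:
  S → 5
  R → 5
  R → 5
  π[v,h](R) → 5
  (R ∪ π[v,h](R)) → 10
  (S ⋈[a=h] (R ∪ π[v,h](R))) → 8
  ρ[e/h]((S ⋈[a=h] (R ∪ π[v,h](R)))) → 8

== RESULT ==
a | y | g | v | e
1 | p | 2 | r | 1
1 | p | 2 | r | 1
2 | p | 7 | p | 2
2 | p | 7 | p | 2
2 | p | 7 | t | 2
2 | p | 7 | t | 2
6 | s | 1 | s | 6
6 | s | 1 | s | 6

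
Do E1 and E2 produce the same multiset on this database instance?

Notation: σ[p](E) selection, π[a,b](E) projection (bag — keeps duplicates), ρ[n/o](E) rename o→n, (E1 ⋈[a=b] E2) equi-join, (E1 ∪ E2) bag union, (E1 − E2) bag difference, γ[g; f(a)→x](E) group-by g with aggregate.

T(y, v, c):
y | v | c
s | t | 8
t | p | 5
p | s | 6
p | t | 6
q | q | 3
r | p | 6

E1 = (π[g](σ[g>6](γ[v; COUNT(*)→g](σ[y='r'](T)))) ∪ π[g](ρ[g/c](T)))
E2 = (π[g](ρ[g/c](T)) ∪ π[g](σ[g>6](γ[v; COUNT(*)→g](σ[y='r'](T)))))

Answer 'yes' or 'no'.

E1 subexpression sizes:
  T → 6
  σ[y='r'](T) → 1
  γ[v; COUNT(*)→g](σ[y='r'](T)) → 1
  σ[g>6](γ[v; COUNT(*)→g](σ[y='r'](T))) → 0
  π[g](σ[g>6](γ[v; COUNT(*)→g](σ[y='r'](T)))) → 0
  T → 6
  ρ[g/c](T) → 6
  π[g](ρ[g/c](T)) → 6
  (π[g](σ[g>6](γ[v; COUNT(*)→g](σ[y='r'](T)))) ∪ π[g](ρ[g/c](T))) → 6
E2 subexpression sizes:
  T → 6
  ρ[g/c](T) → 6
  π[g](ρ[g/c](T)) → 6
  T → 6
  σ[y='r'](T) → 1
  γ[v; COUNT(*)→g](σ[y='r'](T)) → 1
  σ[g>6](γ[v; COUNT(*)→g](σ[y='r'](T))) → 0
  π[g](σ[g>6](γ[v; COUNT(*)→g](σ[y='r'](T)))) → 0
  (π[g](ρ[g/c](T)) ∪ π[g](σ[g>6](γ[v; COUNT(*)→g](σ[y='r'](T))))) → 6

E1 and E2 produce the same multiset:
g
3
5
6
6
6
8

yes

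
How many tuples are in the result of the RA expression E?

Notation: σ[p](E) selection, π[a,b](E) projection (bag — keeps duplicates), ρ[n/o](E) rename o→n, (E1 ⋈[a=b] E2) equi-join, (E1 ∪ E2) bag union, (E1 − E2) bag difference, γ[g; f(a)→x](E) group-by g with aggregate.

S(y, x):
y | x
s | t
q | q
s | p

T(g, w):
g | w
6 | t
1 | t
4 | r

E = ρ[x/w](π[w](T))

Per-node cardinality:
  T → 3
  π[w](T) → 3
  ρ[x/w](π[w](T)) → 3

|E| = 3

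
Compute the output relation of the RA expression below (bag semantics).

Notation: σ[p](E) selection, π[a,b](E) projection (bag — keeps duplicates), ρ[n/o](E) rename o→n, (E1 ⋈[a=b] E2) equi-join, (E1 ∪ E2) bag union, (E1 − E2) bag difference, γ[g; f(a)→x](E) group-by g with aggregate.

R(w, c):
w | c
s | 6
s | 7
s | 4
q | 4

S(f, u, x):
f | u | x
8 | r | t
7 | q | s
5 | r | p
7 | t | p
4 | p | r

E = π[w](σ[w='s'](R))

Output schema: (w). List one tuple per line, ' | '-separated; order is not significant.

Stepwise |·|:
  R → 4
  σ[w='s'](R) → 3
  π[w](σ[w='s'](R)) → 3

== RESULT ==
w
s
s
s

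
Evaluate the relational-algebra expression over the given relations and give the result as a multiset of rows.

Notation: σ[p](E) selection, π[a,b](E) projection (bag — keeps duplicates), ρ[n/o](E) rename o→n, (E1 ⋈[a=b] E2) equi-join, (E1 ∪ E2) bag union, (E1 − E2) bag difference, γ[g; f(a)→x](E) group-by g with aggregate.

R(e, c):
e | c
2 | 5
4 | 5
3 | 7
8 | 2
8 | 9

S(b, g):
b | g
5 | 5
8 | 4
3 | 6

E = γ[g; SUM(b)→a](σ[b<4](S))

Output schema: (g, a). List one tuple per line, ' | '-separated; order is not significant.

Row counts bottom-up:
  S → 3
  σ[b<4](S) → 1
  γ[g; SUM(b)→a](σ[b<4](S)) → 1

== RESULT ==
g | a
6 | 3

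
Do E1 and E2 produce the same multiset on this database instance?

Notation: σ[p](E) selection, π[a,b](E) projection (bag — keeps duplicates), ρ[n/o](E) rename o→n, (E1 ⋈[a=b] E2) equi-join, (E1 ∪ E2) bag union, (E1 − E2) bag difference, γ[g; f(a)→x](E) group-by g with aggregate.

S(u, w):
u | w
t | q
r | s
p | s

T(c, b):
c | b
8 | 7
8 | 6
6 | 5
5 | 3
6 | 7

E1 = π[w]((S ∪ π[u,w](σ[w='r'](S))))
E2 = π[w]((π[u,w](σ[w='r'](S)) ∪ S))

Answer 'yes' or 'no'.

E1 subexpression sizes:
  S → 3
  S → 3
  σ[w='r'](S) → 0
  π[u,w](σ[w='r'](S)) → 0
  (S ∪ π[u,w](σ[w='r'](S))) → 3
  π[w]((S ∪ π[u,w](σ[w='r'](S)))) → 3
E2 subexpression sizes:
  S → 3
  σ[w='r'](S) → 0
  π[u,w](σ[w='r'](S)) → 0
  S → 3
  (π[u,w](σ[w='r'](S)) ∪ S) → 3
  π[w]((π[u,w](σ[w='r'](S)) ∪ S)) → 3

E1 and E2 produce the same multiset:
w
q
s
s

yes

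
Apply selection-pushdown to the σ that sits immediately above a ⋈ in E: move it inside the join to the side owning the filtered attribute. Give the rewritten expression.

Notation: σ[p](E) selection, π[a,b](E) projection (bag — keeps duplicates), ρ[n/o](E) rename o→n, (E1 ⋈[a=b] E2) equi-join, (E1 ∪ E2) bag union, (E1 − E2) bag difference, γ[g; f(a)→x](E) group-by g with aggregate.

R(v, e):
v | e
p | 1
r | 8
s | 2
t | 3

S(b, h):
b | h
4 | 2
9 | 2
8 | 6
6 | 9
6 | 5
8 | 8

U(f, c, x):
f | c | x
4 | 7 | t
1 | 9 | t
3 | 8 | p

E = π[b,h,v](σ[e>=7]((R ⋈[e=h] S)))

σ filters on e, owned by the left side.
E' = π[b,h,v]((σ[e>=7](R) ⋈[e=h] S))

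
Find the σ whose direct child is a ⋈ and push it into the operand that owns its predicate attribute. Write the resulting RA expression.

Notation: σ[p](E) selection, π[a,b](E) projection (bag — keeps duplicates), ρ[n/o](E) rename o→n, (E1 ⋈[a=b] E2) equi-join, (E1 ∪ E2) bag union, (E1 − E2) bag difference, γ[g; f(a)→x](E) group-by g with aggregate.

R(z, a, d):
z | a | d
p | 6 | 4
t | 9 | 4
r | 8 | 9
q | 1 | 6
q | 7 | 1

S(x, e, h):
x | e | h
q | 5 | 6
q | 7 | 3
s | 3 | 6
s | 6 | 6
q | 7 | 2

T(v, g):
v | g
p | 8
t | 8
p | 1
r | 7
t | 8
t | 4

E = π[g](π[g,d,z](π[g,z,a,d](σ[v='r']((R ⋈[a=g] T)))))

σ filters on v, owned by the right side.
E' = π[g](π[g,d,z](π[g,z,a,d]((R ⋈[a=g] σ[v='r'](T)))))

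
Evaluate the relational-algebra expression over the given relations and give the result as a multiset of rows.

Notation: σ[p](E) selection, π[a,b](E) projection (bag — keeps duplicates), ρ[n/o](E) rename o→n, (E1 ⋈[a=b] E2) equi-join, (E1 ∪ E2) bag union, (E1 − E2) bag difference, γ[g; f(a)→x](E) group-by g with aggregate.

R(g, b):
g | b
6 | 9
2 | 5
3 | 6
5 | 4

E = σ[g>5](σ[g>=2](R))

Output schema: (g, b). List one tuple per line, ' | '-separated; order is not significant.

Per-node cardinality:
  R → 4
  σ[g>=2](R) → 4
  σ[g>5](σ[g>=2](R)) → 1

== RESULT ==
g | b
6 | 9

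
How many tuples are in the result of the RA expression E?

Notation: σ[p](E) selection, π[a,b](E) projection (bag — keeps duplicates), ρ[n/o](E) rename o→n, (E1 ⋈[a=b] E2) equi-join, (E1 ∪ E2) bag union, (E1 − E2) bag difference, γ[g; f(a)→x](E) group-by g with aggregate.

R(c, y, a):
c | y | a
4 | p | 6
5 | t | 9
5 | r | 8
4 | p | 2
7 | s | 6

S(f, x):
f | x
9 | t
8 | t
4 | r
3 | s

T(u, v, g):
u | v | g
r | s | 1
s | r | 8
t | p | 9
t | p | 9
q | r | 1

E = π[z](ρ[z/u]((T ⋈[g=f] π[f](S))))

Subexpression sizes:
  T → 5
  S → 4
  π[f](S) → 4
  (T ⋈[g=f] π[f](S)) → 3
  ρ[z/u]((T ⋈[g=f] π[f](S))) → 3
  π[z](ρ[z/u]((T ⋈[g=f] π[f](S)))) → 3

|E| = 3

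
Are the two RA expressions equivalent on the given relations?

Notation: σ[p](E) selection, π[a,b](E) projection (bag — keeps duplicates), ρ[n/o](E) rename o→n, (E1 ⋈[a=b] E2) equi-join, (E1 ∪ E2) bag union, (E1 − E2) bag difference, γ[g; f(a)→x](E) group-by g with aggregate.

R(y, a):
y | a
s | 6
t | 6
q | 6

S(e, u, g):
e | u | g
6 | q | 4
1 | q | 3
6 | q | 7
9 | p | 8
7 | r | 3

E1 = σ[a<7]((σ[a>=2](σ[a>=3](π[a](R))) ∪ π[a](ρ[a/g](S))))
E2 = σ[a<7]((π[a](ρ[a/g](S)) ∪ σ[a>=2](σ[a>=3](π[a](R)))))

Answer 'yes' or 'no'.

E1 subexpression sizes:
  R → 3
  π[a](R) → 3
  σ[a>=3](π[a](R)) → 3
  σ[a>=2](σ[a>=3](π[a](R))) → 3
  S → 5
  ρ[a/g](S) → 5
  π[a](ρ[a/g](S)) → 5
  (σ[a>=2](σ[a>=3](π[a](R))) ∪ π[a](ρ[a/g](S))) → 8
  σ[a<7]((σ[a>=2](σ[a>=3](π[a](R))) ∪ π[a](ρ[a/g](S)))) → 6
E2 subexpression sizes:
  S → 5
  ρ[a/g](S) → 5
  π[a](ρ[a/g](S)) → 5
  R → 3
  π[a](R) → 3
  σ[a>=3](π[a](R)) → 3
  σ[a>=2](σ[a>=3](π[a](R))) → 3
  (π[a](ρ[a/g](S)) ∪ σ[a>=2](σ[a>=3](π[a](R)))) → 8
  σ[a<7]((π[a](ρ[a/g](S)) ∪ σ[a>=2](σ[a>=3](π[a](R))))) → 6

E1 and E2 produce the same multiset:
a
3
3
4
6
6
6

yes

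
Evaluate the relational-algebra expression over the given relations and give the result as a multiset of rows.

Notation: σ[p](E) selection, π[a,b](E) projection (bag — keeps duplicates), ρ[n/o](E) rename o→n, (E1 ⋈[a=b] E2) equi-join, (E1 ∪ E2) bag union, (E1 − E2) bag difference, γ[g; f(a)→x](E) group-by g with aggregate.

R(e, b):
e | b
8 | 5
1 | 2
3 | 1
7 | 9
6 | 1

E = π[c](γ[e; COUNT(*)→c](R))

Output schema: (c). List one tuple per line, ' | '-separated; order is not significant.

Per-node cardinality:
  R → 5
  γ[e; COUNT(*)→c](R) → 5
  π[c](γ[e; COUNT(*)→c](R)) → 5

== RESULT ==
c
1
1
1
1
1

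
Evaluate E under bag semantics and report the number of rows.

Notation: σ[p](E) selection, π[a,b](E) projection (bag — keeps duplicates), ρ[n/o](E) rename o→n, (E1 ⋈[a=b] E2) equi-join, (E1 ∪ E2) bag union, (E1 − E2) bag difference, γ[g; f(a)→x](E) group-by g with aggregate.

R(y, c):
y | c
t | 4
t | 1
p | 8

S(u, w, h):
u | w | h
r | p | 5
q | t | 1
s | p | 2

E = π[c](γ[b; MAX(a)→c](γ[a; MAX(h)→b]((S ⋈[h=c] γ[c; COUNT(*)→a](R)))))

Stepwise |·|:
  S → 3
  R → 3
  γ[c; COUNT(*)→a](R) → 3
  (S ⋈[h=c] γ[c; COUNT(*)→a](R)) → 1
  γ[a; MAX(h)→b]((S ⋈[h=c] γ[c; COUNT(*)→a](R))) → 1
  γ[b; MAX(a)→c](γ[a; MAX(h)→b]((S ⋈[h=c] γ[c; COUNT(*)→a](R)))) → 1
  π[c](γ[b; MAX(a)→c](γ[a; MAX(h)→b]((S ⋈[h=c] γ[c; COUNT(*)→a](R))))) → 1

|E| = 1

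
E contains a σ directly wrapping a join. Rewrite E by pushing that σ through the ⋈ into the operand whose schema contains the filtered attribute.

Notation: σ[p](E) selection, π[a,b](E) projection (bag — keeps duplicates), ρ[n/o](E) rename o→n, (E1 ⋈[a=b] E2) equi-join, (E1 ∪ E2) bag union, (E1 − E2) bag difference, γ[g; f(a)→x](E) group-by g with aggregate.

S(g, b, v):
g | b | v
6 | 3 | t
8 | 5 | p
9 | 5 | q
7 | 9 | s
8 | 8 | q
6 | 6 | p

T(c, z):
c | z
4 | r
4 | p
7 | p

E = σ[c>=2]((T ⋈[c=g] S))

σ filters on c, owned by the left side.
E' = (σ[c>=2](T) ⋈[c=g] S)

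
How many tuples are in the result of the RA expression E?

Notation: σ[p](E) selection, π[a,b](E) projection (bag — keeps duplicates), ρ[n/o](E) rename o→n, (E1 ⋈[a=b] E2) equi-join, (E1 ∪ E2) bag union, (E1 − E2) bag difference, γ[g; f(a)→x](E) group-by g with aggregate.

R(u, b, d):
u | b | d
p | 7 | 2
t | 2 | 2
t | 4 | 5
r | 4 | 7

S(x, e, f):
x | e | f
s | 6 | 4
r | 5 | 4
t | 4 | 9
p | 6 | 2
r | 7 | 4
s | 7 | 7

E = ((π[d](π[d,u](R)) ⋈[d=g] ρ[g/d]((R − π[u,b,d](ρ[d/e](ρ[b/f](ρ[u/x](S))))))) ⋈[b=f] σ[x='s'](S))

Per-node cardinality:
  R → 4
  π[d,u](R) → 4
  π[d](π[d,u](R)) → 4
  R → 4
  S → 6
  ρ[u/x](S) → 6
  ρ[b/f](ρ[u/x](S)) → 6
  ρ[d/e](ρ[b/f](ρ[u/x](S))) → 6
  π[u,b,d](ρ[d/e](ρ[b/f](ρ[u/x](S)))) → 6
  (R − π[u,b,d](ρ[d/e](ρ[b/f](ρ[u/x](S))))) → 3
  ρ[g/d]((R − π[u,b,d](ρ[d/e](ρ[b/f](ρ[u/x](S)))))) → 3
  (π[d](π[d,u](R)) ⋈[d=g] ρ[g/d]((R − π[u,b,d](ρ[d/e](ρ[b/f](ρ[u/x](S))))))) → 5
  S → 6
  σ[x='s'](S) → 2
  ((π[d](π[d,u](R)) ⋈[d=g] ρ[g/d]((R − π[u,b,d](ρ[d/e](ρ[b/f](ρ[u/x](S))))))) ⋈[b=f] σ[x='s'](S)) → 3

|E| = 3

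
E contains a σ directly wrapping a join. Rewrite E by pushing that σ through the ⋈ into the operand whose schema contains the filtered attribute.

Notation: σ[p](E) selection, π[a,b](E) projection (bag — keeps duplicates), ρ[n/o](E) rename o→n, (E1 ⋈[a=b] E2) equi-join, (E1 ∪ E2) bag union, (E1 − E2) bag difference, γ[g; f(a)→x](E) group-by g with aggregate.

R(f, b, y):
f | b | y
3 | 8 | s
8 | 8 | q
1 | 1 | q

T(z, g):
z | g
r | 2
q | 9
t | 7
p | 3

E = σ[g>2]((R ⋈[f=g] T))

σ filters on g, owned by the right side.
E' = (R ⋈[f=g] σ[g>2](T))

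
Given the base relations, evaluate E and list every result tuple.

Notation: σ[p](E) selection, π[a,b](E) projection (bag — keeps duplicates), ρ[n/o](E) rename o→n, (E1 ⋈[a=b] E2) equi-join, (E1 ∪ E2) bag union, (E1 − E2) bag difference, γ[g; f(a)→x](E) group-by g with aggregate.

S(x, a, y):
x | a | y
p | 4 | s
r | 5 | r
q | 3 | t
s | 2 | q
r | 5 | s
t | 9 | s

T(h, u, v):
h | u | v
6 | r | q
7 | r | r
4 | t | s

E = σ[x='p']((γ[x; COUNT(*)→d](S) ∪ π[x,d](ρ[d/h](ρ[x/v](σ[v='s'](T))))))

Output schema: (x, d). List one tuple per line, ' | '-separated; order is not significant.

Row counts bottom-up:
  S → 6
  γ[x; COUNT(*)→d](S) → 5
  T → 3
  σ[v='s'](T) → 1
  ρ[x/v](σ[v='s'](T)) → 1
  ρ[d/h](ρ[x/v](σ[v='s'](T))) → 1
  π[x,d](ρ[d/h](ρ[x/v](σ[v='s'](T)))) → 1
  (γ[x; COUNT(*)→d](S) ∪ π[x,d](ρ[d/h](ρ[x/v](σ[v='s'](T))))) → 6
  σ[x='p']((γ[x; COUNT(*)→d](S) ∪ π[x,d](ρ[d/h](ρ[x/v](σ[v='s'](T)))))) → 1

== RESULT ==
x | d
p | 1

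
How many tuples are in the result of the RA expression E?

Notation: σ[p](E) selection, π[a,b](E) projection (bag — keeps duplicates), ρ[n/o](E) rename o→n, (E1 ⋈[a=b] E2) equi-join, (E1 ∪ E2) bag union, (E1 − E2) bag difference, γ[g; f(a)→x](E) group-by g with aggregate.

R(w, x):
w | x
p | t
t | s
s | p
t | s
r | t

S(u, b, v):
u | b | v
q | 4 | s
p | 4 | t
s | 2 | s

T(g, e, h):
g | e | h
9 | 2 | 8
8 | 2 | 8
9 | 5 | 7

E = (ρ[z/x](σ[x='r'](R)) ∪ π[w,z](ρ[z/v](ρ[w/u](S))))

Row counts bottom-up:
  R → 5
  σ[x='r'](R) → 0
  ρ[z/x](σ[x='r'](R)) → 0
  S → 3
  ρ[w/u](S) → 3
  ρ[z/v](ρ[w/u](S)) → 3
  π[w,z](ρ[z/v](ρ[w/u](S))) → 3
  (ρ[z/x](σ[x='r'](R)) ∪ π[w,z](ρ[z/v](ρ[w/u](S)))) → 3

|E| = 3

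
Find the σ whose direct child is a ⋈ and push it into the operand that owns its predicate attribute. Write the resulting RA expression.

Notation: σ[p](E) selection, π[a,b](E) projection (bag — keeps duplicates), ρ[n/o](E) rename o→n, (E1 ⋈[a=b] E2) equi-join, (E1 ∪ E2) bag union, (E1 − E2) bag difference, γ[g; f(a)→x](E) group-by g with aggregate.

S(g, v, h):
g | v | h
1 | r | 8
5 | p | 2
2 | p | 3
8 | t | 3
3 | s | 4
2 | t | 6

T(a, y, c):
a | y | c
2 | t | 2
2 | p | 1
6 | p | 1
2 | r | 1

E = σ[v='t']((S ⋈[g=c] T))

σ filters on v, owned by the left side.
E' = (σ[v='t'](S) ⋈[g=c] T)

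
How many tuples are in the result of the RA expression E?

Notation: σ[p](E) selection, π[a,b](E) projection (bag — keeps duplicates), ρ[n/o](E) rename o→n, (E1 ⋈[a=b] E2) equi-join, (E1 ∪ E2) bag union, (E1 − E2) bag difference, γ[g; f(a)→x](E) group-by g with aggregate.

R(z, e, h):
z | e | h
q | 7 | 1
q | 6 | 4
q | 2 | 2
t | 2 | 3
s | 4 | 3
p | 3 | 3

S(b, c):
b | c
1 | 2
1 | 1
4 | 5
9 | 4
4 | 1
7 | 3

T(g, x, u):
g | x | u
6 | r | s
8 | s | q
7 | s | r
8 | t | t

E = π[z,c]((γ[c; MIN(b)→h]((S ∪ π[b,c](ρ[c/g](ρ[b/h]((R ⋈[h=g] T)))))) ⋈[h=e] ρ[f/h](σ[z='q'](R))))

Per-node cardinality:
  S → 6
  R → 6
  T → 4
  (R ⋈[h=g] T) → 0
  ρ[b/h]((R ⋈[h=g] T)) → 0
  ρ[c/g](ρ[b/h]((R ⋈[h=g] T))) → 0
  π[b,c](ρ[c/g](ρ[b/h]((R ⋈[h=g] T)))) → 0
  (S ∪ π[b,c](ρ[c/g](ρ[b/h]((R ⋈[h=g] T))))) → 6
  γ[c; MIN(b)→h]((S ∪ π[b,c](ρ[c/g](ρ[b/h]((R ⋈[h=g] T)))))) → 5
  R → 6
  σ[z='q'](R) → 3
  ρ[f/h](σ[z='q'](R)) → 3
  (γ[c; MIN(b)→h]((S ∪ π[b,c](ρ[c/g](ρ[b/h]((R ⋈[h=g] T)))))) ⋈[h=e] ρ[f/h](σ[z='q'](R))) → 1
  π[z,c]((γ[c; MIN(b)→h]((S ∪ π[b,c](ρ[c/g](ρ[b/h]((R ⋈[h=g] T)))))) ⋈[h=e] ρ[f/h](σ[z='q'](R)))) → 1

|E| = 1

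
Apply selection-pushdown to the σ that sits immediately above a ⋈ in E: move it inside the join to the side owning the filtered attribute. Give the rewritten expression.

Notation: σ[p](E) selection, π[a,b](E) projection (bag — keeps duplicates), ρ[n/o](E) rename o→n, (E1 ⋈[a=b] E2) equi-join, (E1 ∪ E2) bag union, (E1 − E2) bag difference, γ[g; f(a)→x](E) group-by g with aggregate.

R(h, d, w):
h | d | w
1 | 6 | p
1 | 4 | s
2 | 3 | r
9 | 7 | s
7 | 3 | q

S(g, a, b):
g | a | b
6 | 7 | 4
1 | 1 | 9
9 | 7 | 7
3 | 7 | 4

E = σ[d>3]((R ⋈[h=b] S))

σ filters on d, owned by the left side.
E' = (σ[d>3](R) ⋈[h=b] S)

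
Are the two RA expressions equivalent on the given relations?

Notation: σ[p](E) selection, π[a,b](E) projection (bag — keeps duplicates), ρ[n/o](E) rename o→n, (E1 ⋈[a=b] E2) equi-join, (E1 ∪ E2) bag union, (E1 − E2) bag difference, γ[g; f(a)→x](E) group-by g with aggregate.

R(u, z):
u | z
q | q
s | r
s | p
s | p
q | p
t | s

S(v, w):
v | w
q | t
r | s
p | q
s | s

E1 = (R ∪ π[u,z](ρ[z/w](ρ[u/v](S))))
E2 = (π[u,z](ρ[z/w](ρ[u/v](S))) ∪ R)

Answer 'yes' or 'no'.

E1 row counts bottom-up:
  R → 6
  S → 4
  ρ[u/v](S) → 4
  ρ[z/w](ρ[u/v](S)) → 4
  π[u,z](ρ[z/w](ρ[u/v](S))) → 4
  (R ∪ π[u,z](ρ[z/w](ρ[u/v](S)))) → 10
E2 row counts bottom-up:
  S → 4
  ρ[u/v](S) → 4
  ρ[z/w](ρ[u/v](S)) → 4
  π[u,z](ρ[z/w](ρ[u/v](S))) → 4
  R → 6
  (π[u,z](ρ[z/w](ρ[u/v](S))) ∪ R) → 10

E1 and E2 produce the same multiset:
u | z
p | q
q | p
q | q
q | t
r | s
s | p
s | p
s | r
s | s
t | s

yes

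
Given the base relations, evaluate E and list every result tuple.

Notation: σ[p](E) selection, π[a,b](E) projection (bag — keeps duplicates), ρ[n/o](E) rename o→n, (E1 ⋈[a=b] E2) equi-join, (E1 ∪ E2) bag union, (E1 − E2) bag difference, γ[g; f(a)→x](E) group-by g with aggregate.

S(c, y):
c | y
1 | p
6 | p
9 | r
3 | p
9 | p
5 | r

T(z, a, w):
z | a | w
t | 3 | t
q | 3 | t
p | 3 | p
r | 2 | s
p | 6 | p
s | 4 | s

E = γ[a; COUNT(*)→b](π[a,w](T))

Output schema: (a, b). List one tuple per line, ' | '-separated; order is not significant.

Stepwise |·|:
  T → 6
  π[a,w](T) → 6
  γ[a; COUNT(*)→b](π[a,w](T)) → 4

== RESULT ==
a | b
2 | 1
3 | 3
4 | 1
6 | 1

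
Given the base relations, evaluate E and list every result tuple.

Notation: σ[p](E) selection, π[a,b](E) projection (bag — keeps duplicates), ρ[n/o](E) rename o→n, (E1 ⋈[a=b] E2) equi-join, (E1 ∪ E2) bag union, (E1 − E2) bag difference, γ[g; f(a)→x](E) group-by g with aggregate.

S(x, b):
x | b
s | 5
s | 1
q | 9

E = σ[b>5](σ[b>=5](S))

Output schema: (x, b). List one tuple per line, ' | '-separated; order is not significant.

Row counts bottom-up:
  S → 3
  σ[b>=5](S) → 2
  σ[b>5](σ[b>=5](S)) → 1

== RESULT ==
x | b
q | 9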